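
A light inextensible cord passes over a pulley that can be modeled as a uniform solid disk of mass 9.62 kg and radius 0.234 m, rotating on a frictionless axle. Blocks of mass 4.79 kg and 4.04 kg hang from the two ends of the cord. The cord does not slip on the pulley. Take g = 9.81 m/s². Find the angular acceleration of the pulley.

α ≈ 2.31 rad/s²

I = ½MR² = (1/2)(9.62)(0.234)² = 0.2634 kg·m².
Heavier block: m₁g − T₁ = m₁a. Lighter block: T₂ − m₂g = m₂a.
Pulley: (T₁ − T₂)R = Iα = I(a/R), so T₁ − T₂ = (I/R²)a = (1/2)M_p a = 4.810·a.
Adding the three: (m₁ − m₂)g = (m₁ + m₂ + 4.810)a, so a = (4.79 − 4.04)(9.81)/(4.79 + 4.04 + 4.810) = 0.5394 m/s².
α = a/R = 0.5394/0.234 = 2.305 rad/s².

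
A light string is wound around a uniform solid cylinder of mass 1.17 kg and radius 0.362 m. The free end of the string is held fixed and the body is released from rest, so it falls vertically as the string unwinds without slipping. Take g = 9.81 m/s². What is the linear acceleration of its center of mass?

a ≈ 6.54 m/s²

Translation: Mg − T = Ma. Rotation about the center: TR = Iα with I = ½MR².
With a = αR: T = (I/R²)a = (1/2)M a, so Mg = (1 + 0.5000)Ma.
a = g/(1 + 0.5000) = 9.81/1.500 = 6.540 m/s².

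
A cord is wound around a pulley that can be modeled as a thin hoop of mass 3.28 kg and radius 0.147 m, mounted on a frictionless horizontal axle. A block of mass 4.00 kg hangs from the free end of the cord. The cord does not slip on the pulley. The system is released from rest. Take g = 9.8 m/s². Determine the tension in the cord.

I = MR² = (3.28)(0.147)² = 0.07088 kg·m².
Block: mg − T = ma. Pulley: TR = Iα. No-slip: a = αR, so T = (I/R²)a = 3.280·a.
Then mg = (m + 3.280)a, so a = (4.00)(9.8)/(4.00 + 3.280) = 5.385 m/s².
T = 3.280·a = 17.66 N.

T ≈ 17.7 N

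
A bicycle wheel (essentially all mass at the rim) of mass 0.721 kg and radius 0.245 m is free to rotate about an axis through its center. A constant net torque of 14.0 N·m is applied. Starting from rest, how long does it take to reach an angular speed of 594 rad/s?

t ≈ 1.84 s

I = MR² = (0.721)(0.245)² = 0.04328 kg·m².
α = τ/I = 14.0/0.04328 = 323.5 rad/s².
ω = αt ⇒ t = ω/α = 594/323.5 = 1.836 s.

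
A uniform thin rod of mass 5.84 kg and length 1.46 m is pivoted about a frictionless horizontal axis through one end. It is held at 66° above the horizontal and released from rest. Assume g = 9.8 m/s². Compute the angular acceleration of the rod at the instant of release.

α ≈ 4.10 rad/s²

About the pivot, I = (1/3)ML² = (1/3)(5.84)(1.46)² = 4.150 kg·m².
The weight acts at the center, a distance L/2 = 0.7300 m from the pivot; τ = Mg(L/2) cos 66° = 16.99 N·m.
α = τ/I = 16.99/4.150 = 4.095 rad/s².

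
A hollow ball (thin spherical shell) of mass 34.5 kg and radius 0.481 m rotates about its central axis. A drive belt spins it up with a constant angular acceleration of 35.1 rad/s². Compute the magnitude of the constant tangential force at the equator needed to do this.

I = (2/3)MR² = (2/3)(34.5)(0.481)² = 5.321 kg·m².
The required torque is τ = Iα = (5.321)(35.10) = 186.8 N·m.
A tangential force at the equator gives τ = FR, so F = τ/R = 186.8/0.481 = 388.3 N.

F ≈ 388 N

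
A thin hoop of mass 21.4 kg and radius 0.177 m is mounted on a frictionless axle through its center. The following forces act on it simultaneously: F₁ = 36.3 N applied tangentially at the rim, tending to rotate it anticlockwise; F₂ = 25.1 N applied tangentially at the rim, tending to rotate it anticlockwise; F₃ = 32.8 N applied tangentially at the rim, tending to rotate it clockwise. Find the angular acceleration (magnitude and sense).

α ≈ 7.55 rad/s², anticlockwise

I = MR² = (21.4)(0.177)² = 0.6704 kg·m².
Taking anticlockwise as positive: τ₁ = +(36.3)(0.177) = +6.425 N·m; τ₂ = +(25.1)(0.177) = +4.443 N·m; τ₃ = −(32.8)(0.177) = −5.806 N·m.
Net torque τ = 5.062 N·m.
α = τ/I = 5.062/0.6704 = 7.551 rad/s².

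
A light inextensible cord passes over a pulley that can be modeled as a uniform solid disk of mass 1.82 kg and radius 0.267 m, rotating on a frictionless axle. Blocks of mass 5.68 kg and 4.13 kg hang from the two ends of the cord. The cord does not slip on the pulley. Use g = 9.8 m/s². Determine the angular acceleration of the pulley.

α ≈ 5.31 rad/s²

I = ½MR² = (1/2)(1.82)(0.267)² = 0.06487 kg·m².
Heavier block: m₁g − T₁ = m₁a. Lighter block: T₂ − m₂g = m₂a.
Pulley: (T₁ − T₂)R = Iα = I(a/R), so T₁ − T₂ = (I/R²)a = (1/2)M_p a = 0.9100·a.
Adding the three: (m₁ − m₂)g = (m₁ + m₂ + 0.9100)a, so a = (5.68 − 4.13)(9.8)/(5.68 + 4.13 + 0.9100) = 1.417 m/s².
α = a/R = 1.417/0.267 = 5.307 rad/s².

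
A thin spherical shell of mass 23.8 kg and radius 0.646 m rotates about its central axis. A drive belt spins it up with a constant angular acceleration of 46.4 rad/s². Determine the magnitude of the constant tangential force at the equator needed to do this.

F ≈ 476 N

I = (2/3)MR² = (2/3)(23.8)(0.646)² = 6.621 kg·m².
The required torque is τ = Iα = (6.621)(46.40) = 307.2 N·m.
A tangential force at the equator gives τ = FR, so F = τ/R = 307.2/0.646 = 475.6 N.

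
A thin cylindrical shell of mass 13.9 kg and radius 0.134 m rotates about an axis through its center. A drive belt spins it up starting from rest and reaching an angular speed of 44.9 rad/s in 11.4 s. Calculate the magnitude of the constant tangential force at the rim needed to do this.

I = MR² = (13.9)(0.134)² = 0.2496 kg·m².
α = Δω/Δt = (44.9 − 0)/11.4 = 3.939 rad/s².
The required torque is τ = Iα = (0.2496)(3.939) = 0.9830 N·m.
A tangential force at the rim gives τ = FR, so F = τ/R = 0.9830/0.134 = 7.336 N.

F ≈ 7.34 N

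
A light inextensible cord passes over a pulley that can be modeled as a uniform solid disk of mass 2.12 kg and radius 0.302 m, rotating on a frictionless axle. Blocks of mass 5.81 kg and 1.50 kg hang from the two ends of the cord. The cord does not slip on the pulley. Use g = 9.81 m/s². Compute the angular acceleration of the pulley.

I = ½MR² = (1/2)(2.12)(0.302)² = 0.09668 kg·m².
Heavier block: m₁g − T₁ = m₁a. Lighter block: T₂ − m₂g = m₂a.
Pulley: (T₁ − T₂)R = Iα = I(a/R), so T₁ − T₂ = (I/R²)a = (1/2)M_p a = 1.060·a.
Adding the three: (m₁ − m₂)g = (m₁ + m₂ + 1.060)a, so a = (5.81 − 1.50)(9.81)/(5.81 + 1.50 + 1.060) = 5.052 m/s².
α = a/R = 5.052/0.302 = 16.73 rad/s².

α ≈ 16.7 rad/s²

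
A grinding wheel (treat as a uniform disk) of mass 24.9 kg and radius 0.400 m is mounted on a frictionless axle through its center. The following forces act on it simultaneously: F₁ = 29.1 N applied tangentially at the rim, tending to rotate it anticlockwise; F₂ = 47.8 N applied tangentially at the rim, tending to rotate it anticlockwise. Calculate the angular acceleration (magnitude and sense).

α ≈ 15.4 rad/s², anticlockwise

I = ½MR² = (1/2)(24.9)(0.400)² = 1.992 kg·m².
Taking anticlockwise as positive: τ₁ = +(29.1)(0.400) = +11.64 N·m; τ₂ = +(47.8)(0.400) = +19.12 N·m.
Net torque τ = 30.76 N·m.
α = τ/I = 30.76/1.992 = 15.44 rad/s².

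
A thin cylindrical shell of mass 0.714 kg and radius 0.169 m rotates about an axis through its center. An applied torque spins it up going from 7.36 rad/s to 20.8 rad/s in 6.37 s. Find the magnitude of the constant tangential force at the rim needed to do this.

F ≈ 0.255 N

I = MR² = (0.714)(0.169)² = 0.02039 kg·m².
α = Δω/Δt = (20.8 − 7.36)/6.37 = 2.110 rad/s².
The required torque is τ = Iα = (0.02039)(2.110) = 0.04303 N·m.
A tangential force at the rim gives τ = FR, so F = τ/R = 0.04303/0.169 = 0.2546 N.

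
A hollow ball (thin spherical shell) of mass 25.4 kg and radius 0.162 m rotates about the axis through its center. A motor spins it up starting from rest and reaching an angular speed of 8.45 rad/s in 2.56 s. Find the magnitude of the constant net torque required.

I = (2/3)MR² = (2/3)(25.4)(0.162)² = 0.4444 kg·m².
α = Δω/Δt = (8.45 − 0)/2.56 = 3.301 rad/s².
τ = Iα = (0.4444)(3.301) = 1.467 N·m.

τ ≈ 1.47 N·m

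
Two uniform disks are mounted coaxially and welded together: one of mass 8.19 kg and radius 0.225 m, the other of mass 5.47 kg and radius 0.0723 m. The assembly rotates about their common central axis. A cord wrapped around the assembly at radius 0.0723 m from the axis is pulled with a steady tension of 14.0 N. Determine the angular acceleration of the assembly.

I = ½M₁R₁² + ½M₂R₂² = ½(8.19)(0.225)² + ½(5.47)(0.0723)² = 0.2216 kg·m².
τ = F r = (14.0)(0.0723) = 1.012 N·m.
α = τ/I = 1.012/0.2216 = 4.568 rad/s².

α ≈ 4.57 rad/s²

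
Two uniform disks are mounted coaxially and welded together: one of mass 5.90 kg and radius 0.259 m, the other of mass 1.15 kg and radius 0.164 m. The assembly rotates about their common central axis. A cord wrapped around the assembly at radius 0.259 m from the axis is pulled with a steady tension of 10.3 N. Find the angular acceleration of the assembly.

I = ½M₁R₁² + ½M₂R₂² = ½(5.90)(0.259)² + ½(1.15)(0.164)² = 0.2134 kg·m².
τ = F r = (10.3)(0.259) = 2.668 N·m.
α = τ/I = 2.668/0.2134 = 12.50 rad/s².

α ≈ 12.5 rad/s²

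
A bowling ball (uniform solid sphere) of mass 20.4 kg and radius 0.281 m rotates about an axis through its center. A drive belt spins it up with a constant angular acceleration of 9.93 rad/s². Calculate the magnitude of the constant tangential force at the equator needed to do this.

I = (2/5)MR² = (2/5)(20.4)(0.281)² = 0.6443 kg·m².
The required torque is τ = Iα = (0.6443)(9.930) = 6.398 N·m.
A tangential force at the equator gives τ = FR, so F = τ/R = 6.398/0.281 = 22.77 N.

F ≈ 22.8 N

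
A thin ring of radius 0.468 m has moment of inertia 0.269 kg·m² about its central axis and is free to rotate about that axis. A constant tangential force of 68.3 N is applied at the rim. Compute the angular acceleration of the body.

τ = F R = (68.3)(0.468) = 31.96 N·m.
From τ = Iα: α = 31.96/0.2690 = 118.8 rad/s².

α ≈ 119 rad/s²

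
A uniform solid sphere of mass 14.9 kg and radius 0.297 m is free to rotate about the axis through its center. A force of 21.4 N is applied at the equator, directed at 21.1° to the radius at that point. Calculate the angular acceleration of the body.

I = (2/5)MR² = (2/5)(14.9)(0.297)² = 0.5257 kg·m².
Only the tangential component produces torque: τ = F R sinθ = (21.4)(0.297) sin 21.1° = 2.288 N·m.
From τ = Iα: α = 2.288/0.5257 = 4.352 rad/s².

α ≈ 4.35 rad/s²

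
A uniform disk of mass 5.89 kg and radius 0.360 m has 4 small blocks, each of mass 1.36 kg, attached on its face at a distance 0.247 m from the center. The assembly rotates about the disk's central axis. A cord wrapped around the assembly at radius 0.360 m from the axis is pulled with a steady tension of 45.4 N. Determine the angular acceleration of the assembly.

α ≈ 22.9 rad/s²

I_disk = ½MR² = ½(5.89)(0.360)² = 0.3817 kg·m².
I_blocks = 4·m·r² = 4(1.36)(0.247)² = 0.3319 kg·m².
Total I = 0.7136 kg·m².
τ = F r = (45.4)(0.360) = 16.34 N·m.
α = τ/I = 16.34/0.7136 = 22.90 rad/s².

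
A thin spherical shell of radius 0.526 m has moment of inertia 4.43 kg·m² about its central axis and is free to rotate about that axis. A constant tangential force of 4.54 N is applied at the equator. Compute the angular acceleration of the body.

τ = F R = (4.54)(0.526) = 2.388 N·m.
From τ = Iα: α = 2.388/4.430 = 0.5391 rad/s².

α ≈ 0.539 rad/s²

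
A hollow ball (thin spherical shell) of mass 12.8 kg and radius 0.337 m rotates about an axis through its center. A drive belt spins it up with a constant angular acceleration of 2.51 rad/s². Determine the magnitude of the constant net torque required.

I = (2/3)MR² = (2/3)(12.8)(0.337)² = 0.9691 kg·m².
τ = Iα = (0.9691)(2.510) = 2.432 N·m.

τ ≈ 2.43 N·m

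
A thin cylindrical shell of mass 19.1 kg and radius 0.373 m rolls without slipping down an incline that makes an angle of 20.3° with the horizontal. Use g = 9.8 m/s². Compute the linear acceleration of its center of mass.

a ≈ 1.70 m/s²

Translation along the incline: Mg sinθ − f = Ma.
Rotation about the center: fR = Iα with I = MR². No-slip gives a = αR, so f = (I/R²)a = M a.
Substituting: Mg sinθ = (1 + 1.000)Ma, so a = g sinθ/(1 + 1.000) = (9.8) sin 20.3° / 2.000 = 1.700 m/s².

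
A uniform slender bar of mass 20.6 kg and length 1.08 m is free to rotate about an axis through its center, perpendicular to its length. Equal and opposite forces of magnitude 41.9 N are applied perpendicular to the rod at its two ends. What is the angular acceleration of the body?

α ≈ 22.6 rad/s²

I = (1/12)ML² = (1/12)(20.6)(1.08)² = 2.002 kg·m².
The couple gives τ = F·(L/2) + F·(L/2) = F L = (41.9)(1.08) = 45.25 N·m.
From τ = Iα: α = 45.25/2.002 = 22.60 rad/s².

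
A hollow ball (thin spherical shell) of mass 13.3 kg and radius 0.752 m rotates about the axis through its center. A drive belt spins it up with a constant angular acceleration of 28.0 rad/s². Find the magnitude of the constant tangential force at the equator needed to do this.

F ≈ 187 N

I = (2/3)MR² = (2/3)(13.3)(0.752)² = 5.014 kg·m².
The required torque is τ = Iα = (5.014)(28.00) = 140.4 N·m.
A tangential force at the equator gives τ = FR, so F = τ/R = 140.4/0.752 = 186.7 N.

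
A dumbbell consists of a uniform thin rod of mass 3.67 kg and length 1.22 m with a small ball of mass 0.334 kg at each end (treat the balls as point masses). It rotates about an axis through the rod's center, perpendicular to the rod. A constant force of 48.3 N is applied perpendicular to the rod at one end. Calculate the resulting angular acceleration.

I_rod = (1/12)ML² = (1/12)(3.67)(1.22)² = 0.4552 kg·m².
I_balls = 2·m·(L/2)² = 2(0.334)(0.6100)² = 0.2486 kg·m².
Total I = 0.7038 kg·m².
τ = F·(L/2) = (48.3)(0.610) = 29.46 N·m.
α = τ/I = 29.46/0.7038 = 41.86 rad/s².

α ≈ 41.9 rad/s²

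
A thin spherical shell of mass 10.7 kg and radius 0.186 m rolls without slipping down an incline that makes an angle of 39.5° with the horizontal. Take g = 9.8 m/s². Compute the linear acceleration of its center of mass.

a ≈ 3.74 m/s²

Translation along the incline: Mg sinθ − f = Ma.
Rotation about the center: fR = Iα with I = (2/3)MR². No-slip gives a = αR, so f = (I/R²)a = (2/3)M a.
Substituting: Mg sinθ = (1 + 0.6667)Ma, so a = g sinθ/(1 + 0.6667) = (9.8) sin 39.5° / 1.667 = 3.740 m/s².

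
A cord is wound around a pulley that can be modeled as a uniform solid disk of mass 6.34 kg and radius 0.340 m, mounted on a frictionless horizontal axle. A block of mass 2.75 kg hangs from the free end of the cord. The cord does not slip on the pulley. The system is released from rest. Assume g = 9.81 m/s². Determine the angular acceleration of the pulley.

I = ½MR² = (1/2)(6.34)(0.340)² = 0.3665 kg·m².
Block: mg − T = ma. Pulley: TR = Iα. No-slip: a = αR, so T = (I/R²)a = 3.170·a.
Then mg = (m + 3.170)a, so a = (2.75)(9.81)/(2.75 + 3.170) = 4.557 m/s².
α = a/R = 4.557/0.340 = 13.40 rad/s².

α ≈ 13.4 rad/s²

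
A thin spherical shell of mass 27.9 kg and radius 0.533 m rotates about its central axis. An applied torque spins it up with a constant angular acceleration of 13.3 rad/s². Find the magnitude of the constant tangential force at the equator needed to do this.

I = (2/3)MR² = (2/3)(27.9)(0.533)² = 5.284 kg·m².
The required torque is τ = Iα = (5.284)(13.30) = 70.28 N·m.
A tangential force at the equator gives τ = FR, so F = τ/R = 70.28/0.533 = 131.9 N.

F ≈ 132 N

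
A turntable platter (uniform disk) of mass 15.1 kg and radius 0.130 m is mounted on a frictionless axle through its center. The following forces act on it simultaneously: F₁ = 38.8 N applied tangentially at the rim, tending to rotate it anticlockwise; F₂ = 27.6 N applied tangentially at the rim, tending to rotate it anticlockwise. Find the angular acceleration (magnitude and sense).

α ≈ 67.7 rad/s², anticlockwise

I = ½MR² = (1/2)(15.1)(0.130)² = 0.1276 kg·m².
Taking anticlockwise as positive: τ₁ = +(38.8)(0.130) = +5.044 N·m; τ₂ = +(27.6)(0.130) = +3.588 N·m.
Net torque τ = 8.632 N·m.
α = τ/I = 8.632/0.1276 = 67.65 rad/s².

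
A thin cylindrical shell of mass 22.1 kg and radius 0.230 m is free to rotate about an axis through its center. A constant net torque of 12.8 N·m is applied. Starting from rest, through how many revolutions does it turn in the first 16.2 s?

≈ 229 revolutions

I = MR² = (22.1)(0.230)² = 1.169 kg·m².
α = τ/I = 12.8/1.169 = 10.95 rad/s².
θ = ½αt² = ½(10.95)(16.2)² = 1437 rad.
Revolutions = θ/(2π) = 228.7.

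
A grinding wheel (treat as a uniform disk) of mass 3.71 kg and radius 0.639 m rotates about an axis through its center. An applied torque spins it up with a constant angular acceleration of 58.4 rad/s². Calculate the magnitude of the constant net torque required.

τ ≈ 44.2 N·m

I = ½MR² = (1/2)(3.71)(0.639)² = 0.7574 kg·m².
τ = Iα = (0.7574)(58.40) = 44.23 N·m.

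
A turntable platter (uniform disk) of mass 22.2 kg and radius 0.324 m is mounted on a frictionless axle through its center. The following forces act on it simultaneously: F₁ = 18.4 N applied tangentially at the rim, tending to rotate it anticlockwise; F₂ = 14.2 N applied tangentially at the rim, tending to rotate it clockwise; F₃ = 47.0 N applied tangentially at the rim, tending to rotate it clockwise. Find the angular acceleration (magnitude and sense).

α ≈ 11.9 rad/s², clockwise

I = ½MR² = (1/2)(22.2)(0.324)² = 1.165 kg·m².
Taking anticlockwise as positive: τ₁ = +(18.4)(0.324) = +5.962 N·m; τ₂ = −(14.2)(0.324) = −4.601 N·m; τ₃ = −(47.0)(0.324) = −15.23 N·m.
Net torque τ = -13.87 N·m.
α = τ/I = -13.87/1.165 = -11.90 rad/s².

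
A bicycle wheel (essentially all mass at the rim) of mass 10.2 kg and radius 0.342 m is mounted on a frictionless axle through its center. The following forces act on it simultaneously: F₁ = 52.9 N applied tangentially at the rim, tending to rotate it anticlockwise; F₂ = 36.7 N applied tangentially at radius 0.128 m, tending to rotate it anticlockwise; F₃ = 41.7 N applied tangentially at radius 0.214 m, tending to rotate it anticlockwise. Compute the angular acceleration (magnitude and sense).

I = MR² = (10.2)(0.342)² = 1.193 kg·m².
Taking anticlockwise as positive: τ₁ = +(52.9)(0.342) = +18.09 N·m; τ₂ = +(36.7)(0.128) = +4.698 N·m; τ₃ = +(41.7)(0.214) = +8.924 N·m.
Net torque τ = 31.71 N·m.
α = τ/I = 31.71/1.193 = 26.58 rad/s².

α ≈ 26.6 rad/s², anticlockwise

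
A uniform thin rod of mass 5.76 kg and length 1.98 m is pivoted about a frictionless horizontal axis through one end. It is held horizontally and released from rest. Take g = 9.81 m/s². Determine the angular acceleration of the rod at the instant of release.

About the pivot, I = (1/3)ML² = (1/3)(5.76)(1.98)² = 7.527 kg·m².
The weight acts at the center, a distance L/2 = 0.9900 m from the pivot; τ = Mg(L/2) = 55.94 N·m.
α = τ/I = 55.94/7.527 = 7.432 rad/s².

α ≈ 7.43 rad/s²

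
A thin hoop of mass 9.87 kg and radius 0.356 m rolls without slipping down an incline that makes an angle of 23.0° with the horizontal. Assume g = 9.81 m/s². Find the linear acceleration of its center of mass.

a ≈ 1.92 m/s²

Translation along the incline: Mg sinθ − f = Ma.
Rotation about the center: fR = Iα with I = MR². No-slip gives a = αR, so f = (I/R²)a = M a.
Substituting: Mg sinθ = (1 + 1.000)Ma, so a = g sinθ/(1 + 1.000) = (9.81) sin 23.0° / 2.000 = 1.917 m/s².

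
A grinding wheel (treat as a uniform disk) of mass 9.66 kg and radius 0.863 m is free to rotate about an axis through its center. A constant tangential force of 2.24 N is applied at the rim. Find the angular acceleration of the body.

I = ½MR² = (1/2)(9.66)(0.863)² = 3.597 kg·m².
τ = F R = (2.24)(0.863) = 1.933 N·m.
From τ = Iα: α = 1.933/3.597 = 0.5374 rad/s².

α ≈ 0.537 rad/s²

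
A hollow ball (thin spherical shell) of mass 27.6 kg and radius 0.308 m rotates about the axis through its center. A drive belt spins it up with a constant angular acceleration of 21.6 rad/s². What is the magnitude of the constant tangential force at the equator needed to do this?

F ≈ 122 N

I = (2/3)MR² = (2/3)(27.6)(0.308)² = 1.745 kg·m².
The required torque is τ = Iα = (1.745)(21.60) = 37.70 N·m.
A tangential force at the equator gives τ = FR, so F = τ/R = 37.70/0.308 = 122.4 N.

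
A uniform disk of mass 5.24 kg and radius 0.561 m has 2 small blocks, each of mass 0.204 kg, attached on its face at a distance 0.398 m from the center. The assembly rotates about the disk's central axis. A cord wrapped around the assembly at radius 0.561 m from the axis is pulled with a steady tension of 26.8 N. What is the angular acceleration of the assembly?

α ≈ 16.9 rad/s²

I_disk = ½MR² = ½(5.24)(0.561)² = 0.8246 kg·m².
I_blocks = 2·m·r² = 2(0.204)(0.398)² = 0.06463 kg·m².
Total I = 0.8892 kg·m².
τ = F r = (26.8)(0.561) = 15.03 N·m.
α = τ/I = 15.03/0.8892 = 16.91 rad/s².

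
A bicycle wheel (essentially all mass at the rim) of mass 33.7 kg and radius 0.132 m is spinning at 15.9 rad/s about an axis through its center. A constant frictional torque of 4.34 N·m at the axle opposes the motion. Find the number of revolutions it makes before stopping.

I = MR² = (33.7)(0.132)² = 0.5872 kg·m².
The net torque has magnitude 4.34 N·m, opposing ω.
|α| = τ/I = 4.340/0.5872 = 7.391 rad/s² (deceleration).
ω² = ω₀² − 2|α|θ with ω = 0 ⇒ θ = ω₀²/(2|α|) = 17.10 rad = 2.722 rev.

≈ 2.72 revolutions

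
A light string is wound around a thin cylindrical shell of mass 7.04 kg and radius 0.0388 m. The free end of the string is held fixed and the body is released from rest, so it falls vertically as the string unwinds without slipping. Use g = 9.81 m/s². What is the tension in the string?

Translation: Mg − T = Ma. Rotation about the center: TR = Iα with I = MR².
With a = αR: T = (I/R²)a = M a, so Mg = (1 + 1.000)Ma.
a = g/(1 + 1.000) = 9.81/2.000 = 4.905 m/s².
T = 1.000·M·a = (1.000)(7.04)(4.905) = 34.53 N.

T ≈ 34.5 N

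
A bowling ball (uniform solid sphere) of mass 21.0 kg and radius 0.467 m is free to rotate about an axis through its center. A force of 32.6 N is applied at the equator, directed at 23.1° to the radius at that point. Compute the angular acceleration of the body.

α ≈ 3.26 rad/s²

I = (2/5)MR² = (2/5)(21.0)(0.467)² = 1.832 kg·m².
Only the tangential component produces torque: τ = F R sinθ = (32.6)(0.467) sin 23.1° = 5.973 N·m.
From τ = Iα: α = 5.973/1.832 = 3.260 rad/s².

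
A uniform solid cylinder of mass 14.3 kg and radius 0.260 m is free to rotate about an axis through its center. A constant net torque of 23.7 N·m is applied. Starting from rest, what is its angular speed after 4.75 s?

I = ½MR² = (1/2)(14.3)(0.260)² = 0.4833 kg·m².
α = τ/I = 23.7/0.4833 = 49.03 rad/s².
ω = ω₀ + αt = 0 + (49.03)(4.75) = 232.9 rad/s.

ω ≈ 233 rad/s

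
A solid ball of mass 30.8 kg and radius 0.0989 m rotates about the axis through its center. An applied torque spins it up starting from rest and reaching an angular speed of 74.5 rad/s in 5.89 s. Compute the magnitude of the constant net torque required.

I = (2/5)MR² = (2/5)(30.8)(0.0989)² = 0.1205 kg·m².
α = Δω/Δt = (74.5 − 0)/5.89 = 12.65 rad/s².
τ = Iα = (0.1205)(12.65) = 1.524 N·m.

τ ≈ 1.52 N·m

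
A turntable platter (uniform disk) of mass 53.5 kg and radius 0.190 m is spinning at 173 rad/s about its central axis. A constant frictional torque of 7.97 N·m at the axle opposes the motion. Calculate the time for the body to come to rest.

t ≈ 21.0 s

I = ½MR² = (1/2)(53.5)(0.190)² = 0.9657 kg·m².
The net torque has magnitude 7.97 N·m, opposing ω.
|α| = τ/I = 7.970/0.9657 = 8.253 rad/s² (deceleration).
0 = ω₀ − |α|t ⇒ t = ω₀/|α| = 173/8.253 = 20.96 s.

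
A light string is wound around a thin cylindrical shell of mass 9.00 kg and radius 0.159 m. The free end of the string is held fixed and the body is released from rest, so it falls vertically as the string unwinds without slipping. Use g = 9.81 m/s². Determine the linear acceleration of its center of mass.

a ≈ 4.91 m/s²

Translation: Mg − T = Ma. Rotation about the center: TR = Iα with I = MR².
With a = αR: T = (I/R²)a = M a, so Mg = (1 + 1.000)Ma.
a = g/(1 + 1.000) = 9.81/2.000 = 4.905 m/s².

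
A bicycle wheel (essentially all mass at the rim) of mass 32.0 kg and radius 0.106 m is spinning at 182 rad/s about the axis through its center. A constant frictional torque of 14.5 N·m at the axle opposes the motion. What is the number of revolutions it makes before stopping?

≈ 65.4 revolutions

I = MR² = (32.0)(0.106)² = 0.3596 kg·m².
The net torque has magnitude 14.5 N·m, opposing ω.
|α| = τ/I = 14.50/0.3596 = 40.33 rad/s² (deceleration).
ω² = ω₀² − 2|α|θ with ω = 0 ⇒ θ = ω₀²/(2|α|) = 410.7 rad = 65.36 rev.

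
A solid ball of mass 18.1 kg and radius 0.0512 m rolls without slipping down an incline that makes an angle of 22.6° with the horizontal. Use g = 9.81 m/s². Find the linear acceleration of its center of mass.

a ≈ 2.69 m/s²

Translation along the incline: Mg sinθ − f = Ma.
Rotation about the center: fR = Iα with I = (2/5)MR². No-slip gives a = αR, so f = (I/R²)a = (2/5)M a.
Substituting: Mg sinθ = (1 + 0.4000)Ma, so a = g sinθ/(1 + 0.4000) = (9.81) sin 22.6° / 1.400 = 2.693 m/s².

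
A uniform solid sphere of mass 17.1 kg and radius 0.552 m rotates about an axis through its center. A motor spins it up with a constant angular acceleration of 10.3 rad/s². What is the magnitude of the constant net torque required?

I = (2/5)MR² = (2/5)(17.1)(0.552)² = 2.084 kg·m².
τ = Iα = (2.084)(10.30) = 21.47 N·m.

τ ≈ 21.5 N·m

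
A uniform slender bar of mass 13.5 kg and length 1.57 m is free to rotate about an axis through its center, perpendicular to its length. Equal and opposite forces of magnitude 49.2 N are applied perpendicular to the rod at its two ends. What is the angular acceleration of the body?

α ≈ 27.9 rad/s²

I = (1/12)ML² = (1/12)(13.5)(1.57)² = 2.773 kg·m².
The couple gives τ = F·(L/2) + F·(L/2) = F L = (49.2)(1.57) = 77.24 N·m.
From τ = Iα: α = 77.24/2.773 = 27.86 rad/s².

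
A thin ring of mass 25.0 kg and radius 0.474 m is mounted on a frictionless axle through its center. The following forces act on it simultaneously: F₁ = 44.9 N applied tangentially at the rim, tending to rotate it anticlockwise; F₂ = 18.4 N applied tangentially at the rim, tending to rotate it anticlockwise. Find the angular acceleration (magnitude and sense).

α ≈ 5.34 rad/s², anticlockwise

I = MR² = (25.0)(0.474)² = 5.617 kg·m².
Taking anticlockwise as positive: τ₁ = +(44.9)(0.474) = +21.28 N·m; τ₂ = +(18.4)(0.474) = +8.722 N·m.
Net torque τ = 30.00 N·m.
α = τ/I = 30.00/5.617 = 5.342 rad/s².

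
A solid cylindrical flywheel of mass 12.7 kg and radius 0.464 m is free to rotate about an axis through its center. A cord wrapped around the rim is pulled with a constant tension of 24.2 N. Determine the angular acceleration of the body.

α ≈ 8.21 rad/s²

I = ½MR² = (1/2)(12.7)(0.464)² = 1.367 kg·m².
τ = F R = (24.2)(0.464) = 11.23 N·m.
From τ = Iα: α = 11.23/1.367 = 8.213 rad/s².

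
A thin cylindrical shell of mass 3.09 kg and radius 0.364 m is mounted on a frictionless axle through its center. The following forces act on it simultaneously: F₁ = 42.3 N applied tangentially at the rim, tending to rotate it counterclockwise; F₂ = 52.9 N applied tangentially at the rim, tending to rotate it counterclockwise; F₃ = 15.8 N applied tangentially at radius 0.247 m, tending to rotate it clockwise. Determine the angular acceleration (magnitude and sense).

α ≈ 75.1 rad/s², counterclockwise

I = MR² = (3.09)(0.364)² = 0.4094 kg·m².
Taking counterclockwise as positive: τ₁ = +(42.3)(0.364) = +15.40 N·m; τ₂ = +(52.9)(0.364) = +19.26 N·m; τ₃ = −(15.8)(0.247) = −3.903 N·m.
Net torque τ = 30.75 N·m.
α = τ/I = 30.75/0.4094 = 75.11 rad/s².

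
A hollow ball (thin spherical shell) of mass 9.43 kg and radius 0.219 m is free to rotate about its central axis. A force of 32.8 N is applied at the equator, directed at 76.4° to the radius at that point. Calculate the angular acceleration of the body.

I = (2/3)MR² = (2/3)(9.43)(0.219)² = 0.3015 kg·m².
Only the tangential component produces torque: τ = F R sinθ = (32.8)(0.219) sin 76.4° = 6.982 N·m.
From τ = Iα: α = 6.982/0.3015 = 23.16 rad/s².

α ≈ 23.2 rad/s²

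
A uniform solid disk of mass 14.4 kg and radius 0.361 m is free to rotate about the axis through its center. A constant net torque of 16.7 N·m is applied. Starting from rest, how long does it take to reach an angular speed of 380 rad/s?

I = ½MR² = (1/2)(14.4)(0.361)² = 0.9383 kg·m².
α = τ/I = 16.7/0.9383 = 17.80 rad/s².
ω = αt ⇒ t = ω/α = 380/17.80 = 21.35 s.

t ≈ 21.4 s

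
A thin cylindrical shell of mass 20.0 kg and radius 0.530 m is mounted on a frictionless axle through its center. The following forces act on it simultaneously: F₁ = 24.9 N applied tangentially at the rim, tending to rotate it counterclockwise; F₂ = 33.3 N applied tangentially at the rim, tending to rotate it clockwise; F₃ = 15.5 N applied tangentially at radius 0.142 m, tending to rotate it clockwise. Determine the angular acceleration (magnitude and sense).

α ≈ 1.18 rad/s², clockwise

I = MR² = (20.0)(0.530)² = 5.618 kg·m².
Taking counterclockwise as positive: τ₁ = +(24.9)(0.530) = +13.20 N·m; τ₂ = −(33.3)(0.530) = −17.65 N·m; τ₃ = −(15.5)(0.142) = −2.201 N·m.
Net torque τ = -6.653 N·m.
α = τ/I = -6.653/5.618 = -1.184 rad/s².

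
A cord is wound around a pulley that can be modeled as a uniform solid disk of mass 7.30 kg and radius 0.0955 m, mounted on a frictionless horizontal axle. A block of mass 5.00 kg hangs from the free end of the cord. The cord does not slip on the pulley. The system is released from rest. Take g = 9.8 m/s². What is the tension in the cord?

T ≈ 20.7 N

I = ½MR² = (1/2)(7.30)(0.0955)² = 0.03329 kg·m².
Block: mg − T = ma. Pulley: TR = Iα. No-slip: a = αR, so T = (I/R²)a = 3.650·a.
Then mg = (m + 3.650)a, so a = (5.00)(9.8)/(5.00 + 3.650) = 5.665 m/s².
T = 3.650·a = 20.68 N.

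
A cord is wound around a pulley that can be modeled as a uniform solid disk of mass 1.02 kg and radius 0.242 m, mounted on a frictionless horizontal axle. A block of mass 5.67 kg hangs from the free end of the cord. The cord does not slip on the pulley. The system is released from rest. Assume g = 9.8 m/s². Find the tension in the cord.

I = ½MR² = (1/2)(1.02)(0.242)² = 0.02987 kg·m².
Block: mg − T = ma. Pulley: TR = Iα. No-slip: a = αR, so T = (I/R²)a = 0.5100·a.
Then mg = (m + 0.5100)a, so a = (5.67)(9.8)/(5.67 + 0.5100) = 8.991 m/s².
T = 0.5100·a = 4.586 N.

T ≈ 4.59 N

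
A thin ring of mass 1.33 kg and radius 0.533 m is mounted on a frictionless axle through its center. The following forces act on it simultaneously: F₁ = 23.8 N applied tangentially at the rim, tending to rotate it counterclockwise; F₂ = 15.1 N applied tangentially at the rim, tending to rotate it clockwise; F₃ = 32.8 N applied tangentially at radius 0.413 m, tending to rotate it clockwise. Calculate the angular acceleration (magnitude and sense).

I = MR² = (1.33)(0.533)² = 0.3778 kg·m².
Taking counterclockwise as positive: τ₁ = +(23.8)(0.533) = +12.69 N·m; τ₂ = −(15.1)(0.533) = −8.048 N·m; τ₃ = −(32.8)(0.413) = −13.55 N·m.
Net torque τ = -8.909 N·m.
α = τ/I = -8.909/0.3778 = -23.58 rad/s².

α ≈ 23.6 rad/s², clockwise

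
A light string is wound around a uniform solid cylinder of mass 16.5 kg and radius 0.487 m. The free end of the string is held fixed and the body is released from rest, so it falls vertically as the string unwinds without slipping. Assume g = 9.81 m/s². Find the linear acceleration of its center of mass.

a ≈ 6.54 m/s²

Translation: Mg − T = Ma. Rotation about the center: TR = Iα with I = ½MR².
With a = αR: T = (I/R²)a = (1/2)M a, so Mg = (1 + 0.5000)Ma.
a = g/(1 + 0.5000) = 9.81/1.500 = 6.540 m/s².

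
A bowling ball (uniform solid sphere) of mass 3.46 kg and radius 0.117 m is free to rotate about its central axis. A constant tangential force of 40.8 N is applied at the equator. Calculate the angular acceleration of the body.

α ≈ 252 rad/s²

I = (2/5)MR² = (2/5)(3.46)(0.117)² = 0.01895 kg·m².
τ = F R = (40.8)(0.117) = 4.774 N·m.
From τ = Iα: α = 4.774/0.01895 = 252.0 rad/s².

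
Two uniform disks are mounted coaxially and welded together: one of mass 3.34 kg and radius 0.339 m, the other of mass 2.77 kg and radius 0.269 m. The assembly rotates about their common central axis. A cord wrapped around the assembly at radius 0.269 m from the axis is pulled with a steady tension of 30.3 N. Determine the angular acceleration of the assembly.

I = ½M₁R₁² + ½M₂R₂² = ½(3.34)(0.339)² + ½(2.77)(0.269)² = 0.2921 kg·m².
τ = F r = (30.3)(0.269) = 8.151 N·m.
α = τ/I = 8.151/0.2921 = 27.90 rad/s².

α ≈ 27.9 rad/s²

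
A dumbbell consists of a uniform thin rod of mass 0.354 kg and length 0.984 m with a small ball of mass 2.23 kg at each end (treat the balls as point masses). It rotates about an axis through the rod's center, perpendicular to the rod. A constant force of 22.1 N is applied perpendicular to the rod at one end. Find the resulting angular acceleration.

I_rod = (1/12)ML² = (1/12)(0.354)(0.984)² = 0.02856 kg·m².
I_balls = 2·m·(L/2)² = 2(2.23)(0.4920)² = 1.080 kg·m².
Total I = 1.108 kg·m².
τ = F·(L/2) = (22.1)(0.492) = 10.87 N·m.
α = τ/I = 10.87/1.108 = 9.812 rad/s².

α ≈ 9.81 rad/s²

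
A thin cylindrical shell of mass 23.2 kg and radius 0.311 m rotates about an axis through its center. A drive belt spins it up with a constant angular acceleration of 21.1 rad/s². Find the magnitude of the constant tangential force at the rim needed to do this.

I = MR² = (23.2)(0.311)² = 2.244 kg·m².
The required torque is τ = Iα = (2.244)(21.10) = 47.35 N·m.
A tangential force at the rim gives τ = FR, so F = τ/R = 47.35/0.311 = 152.2 N.

F ≈ 152 N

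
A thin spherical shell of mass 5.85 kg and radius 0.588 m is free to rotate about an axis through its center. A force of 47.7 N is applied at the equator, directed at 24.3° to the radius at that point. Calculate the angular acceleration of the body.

I = (2/3)MR² = (2/3)(5.85)(0.588)² = 1.348 kg·m².
Only the tangential component produces torque: τ = F R sinθ = (47.7)(0.588) sin 24.3° = 11.54 N·m.
From τ = Iα: α = 11.54/1.348 = 8.560 rad/s².

α ≈ 8.56 rad/s²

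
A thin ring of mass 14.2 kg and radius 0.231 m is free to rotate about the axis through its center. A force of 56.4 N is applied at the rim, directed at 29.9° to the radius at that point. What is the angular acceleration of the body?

I = MR² = (14.2)(0.231)² = 0.7577 kg·m².
Only the tangential component produces torque: τ = F R sinθ = (56.4)(0.231) sin 29.9° = 6.494 N·m.
Newton's second law for rotation, τ = Iα, gives α = τ/I = 6.494/0.7577 = 8.571 rad/s².

α ≈ 8.57 rad/s²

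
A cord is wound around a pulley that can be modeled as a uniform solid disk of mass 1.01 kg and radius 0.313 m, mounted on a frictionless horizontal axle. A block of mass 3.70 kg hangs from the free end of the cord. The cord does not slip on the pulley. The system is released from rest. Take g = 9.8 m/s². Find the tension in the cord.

I = ½MR² = (1/2)(1.01)(0.313)² = 0.04947 kg·m².
Block: mg − T = ma. Pulley: TR = Iα. No-slip: a = αR, so T = (I/R²)a = 0.5050·a.
Then mg = (m + 0.5050)a, so a = (3.70)(9.8)/(3.70 + 0.5050) = 8.623 m/s².
T = 0.5050·a = 4.355 N.

T ≈ 4.35 N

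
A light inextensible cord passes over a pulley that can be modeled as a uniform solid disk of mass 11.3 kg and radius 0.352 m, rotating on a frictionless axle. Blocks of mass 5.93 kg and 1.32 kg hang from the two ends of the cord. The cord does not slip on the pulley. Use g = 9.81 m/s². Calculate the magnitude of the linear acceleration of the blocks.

a ≈ 3.51 m/s²

I = ½MR² = (1/2)(11.3)(0.352)² = 0.7001 kg·m².
Heavier block: m₁g − T₁ = m₁a. Lighter block: T₂ − m₂g = m₂a.
Pulley: (T₁ − T₂)R = Iα = I(a/R), so T₁ − T₂ = (I/R²)a = (1/2)M_p a = 5.650·a.
Adding the three: (m₁ − m₂)g = (m₁ + m₂ + 5.650)a, so a = (5.93 − 1.32)(9.81)/(5.93 + 1.32 + 5.650) = 3.506 m/s².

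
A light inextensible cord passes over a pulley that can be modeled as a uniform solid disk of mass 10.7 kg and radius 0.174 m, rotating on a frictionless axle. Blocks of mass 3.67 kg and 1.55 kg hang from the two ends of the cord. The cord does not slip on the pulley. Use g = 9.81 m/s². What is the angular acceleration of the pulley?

α ≈ 11.3 rad/s²

I = ½MR² = (1/2)(10.7)(0.174)² = 0.1620 kg·m².
Heavier block: m₁g − T₁ = m₁a. Lighter block: T₂ − m₂g = m₂a.
Pulley: (T₁ − T₂)R = Iα = I(a/R), so T₁ − T₂ = (I/R²)a = (1/2)M_p a = 5.350·a.
Adding the three: (m₁ − m₂)g = (m₁ + m₂ + 5.350)a, so a = (3.67 − 1.55)(9.81)/(3.67 + 1.55 + 5.350) = 1.968 m/s².
α = a/R = 1.968/0.174 = 11.31 rad/s².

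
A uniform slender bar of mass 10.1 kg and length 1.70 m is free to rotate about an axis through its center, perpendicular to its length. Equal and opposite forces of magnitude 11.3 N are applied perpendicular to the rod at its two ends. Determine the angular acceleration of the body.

I = (1/12)ML² = (1/12)(10.1)(1.70)² = 2.432 kg·m².
The couple gives τ = F·(L/2) + F·(L/2) = F L = (11.3)(1.70) = 19.21 N·m.
From τ = Iα: α = 19.21/2.432 = 7.897 rad/s².

α ≈ 7.90 rad/s²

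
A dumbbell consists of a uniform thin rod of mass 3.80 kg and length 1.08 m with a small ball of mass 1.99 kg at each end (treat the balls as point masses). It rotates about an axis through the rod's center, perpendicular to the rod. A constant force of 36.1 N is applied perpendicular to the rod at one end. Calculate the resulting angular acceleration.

α ≈ 12.7 rad/s²

I_rod = (1/12)ML² = (1/12)(3.80)(1.08)² = 0.3694 kg·m².
I_balls = 2·m·(L/2)² = 2(1.99)(0.5400)² = 1.161 kg·m².
Total I = 1.530 kg·m².
τ = F·(L/2) = (36.1)(0.540) = 19.49 N·m.
α = τ/I = 19.49/1.530 = 12.74 rad/s².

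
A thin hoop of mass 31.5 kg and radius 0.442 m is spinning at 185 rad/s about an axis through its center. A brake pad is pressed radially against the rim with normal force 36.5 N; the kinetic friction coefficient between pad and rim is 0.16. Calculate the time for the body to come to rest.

I = MR² = (31.5)(0.442)² = 6.154 kg·m².
Friction force f = μN = (0.16)(36.5) = 5.840 N at the rim; torque magnitude τ = fR = 2.581 N·m, opposing ω.
|α| = τ/I = 2.581/6.154 = 0.4194 rad/s² (deceleration).
0 = ω₀ − |α|t ⇒ t = ω₀/|α| = 185/0.4194 = 441.1 s.

t ≈ 441 s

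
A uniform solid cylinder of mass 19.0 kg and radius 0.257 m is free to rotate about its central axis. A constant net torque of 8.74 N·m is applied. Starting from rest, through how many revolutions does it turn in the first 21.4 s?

I = ½MR² = (1/2)(19.0)(0.257)² = 0.6275 kg·m².
α = τ/I = 8.74/0.6275 = 13.93 rad/s².
θ = ½αt² = ½(13.93)(21.4)² = 3189 rad.
Revolutions = θ/(2π) = 507.6.

≈ 508 revolutions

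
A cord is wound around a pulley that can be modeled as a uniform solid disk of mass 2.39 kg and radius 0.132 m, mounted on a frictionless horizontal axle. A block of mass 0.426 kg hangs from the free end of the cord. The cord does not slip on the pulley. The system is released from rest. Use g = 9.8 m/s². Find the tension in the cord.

I = ½MR² = (1/2)(2.39)(0.132)² = 0.02082 kg·m².
Block: mg − T = ma. Pulley: TR = Iα. No-slip: a = αR, so T = (I/R²)a = 1.195·a.
Then mg = (m + 1.195)a, so a = (0.426)(9.8)/(0.426 + 1.195) = 2.575 m/s².
T = 1.195·a = 3.078 N.

T ≈ 3.08 N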